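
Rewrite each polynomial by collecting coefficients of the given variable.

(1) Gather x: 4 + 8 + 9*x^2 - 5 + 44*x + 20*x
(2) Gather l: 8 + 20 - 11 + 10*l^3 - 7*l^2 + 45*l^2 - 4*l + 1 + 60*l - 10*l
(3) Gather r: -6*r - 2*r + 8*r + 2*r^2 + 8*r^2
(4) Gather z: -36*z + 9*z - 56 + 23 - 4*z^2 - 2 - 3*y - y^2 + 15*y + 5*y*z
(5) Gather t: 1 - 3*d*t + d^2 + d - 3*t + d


(1) = 9*x^2 + 64*x + 7
(2) = 10*l^3 + 38*l^2 + 46*l + 18
(3) = 10*r^2
(4) = -y^2 + 12*y - 4*z^2 + z*(5*y - 27) - 35
(5) = d^2 + 2*d + t*(-3*d - 3) + 1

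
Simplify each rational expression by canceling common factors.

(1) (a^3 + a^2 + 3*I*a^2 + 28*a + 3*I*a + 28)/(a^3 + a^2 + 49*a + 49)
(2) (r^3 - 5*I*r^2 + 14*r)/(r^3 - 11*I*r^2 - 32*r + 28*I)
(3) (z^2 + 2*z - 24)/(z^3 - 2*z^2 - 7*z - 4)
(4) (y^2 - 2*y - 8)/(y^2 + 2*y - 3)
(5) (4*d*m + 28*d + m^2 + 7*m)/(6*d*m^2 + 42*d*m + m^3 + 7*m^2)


(1) = (a - 4*I)/(a - 7*I)
(2) = (r^2 + 2*I*r)/(r^2 - 4*I*r - 4)
(3) = (z + 6)/(z^2 + 2*z + 1)
(4) = (y^2 - 2*y - 8)/(y^2 + 2*y - 3)
(5) = (4*d + m)/(6*d*m + m^2)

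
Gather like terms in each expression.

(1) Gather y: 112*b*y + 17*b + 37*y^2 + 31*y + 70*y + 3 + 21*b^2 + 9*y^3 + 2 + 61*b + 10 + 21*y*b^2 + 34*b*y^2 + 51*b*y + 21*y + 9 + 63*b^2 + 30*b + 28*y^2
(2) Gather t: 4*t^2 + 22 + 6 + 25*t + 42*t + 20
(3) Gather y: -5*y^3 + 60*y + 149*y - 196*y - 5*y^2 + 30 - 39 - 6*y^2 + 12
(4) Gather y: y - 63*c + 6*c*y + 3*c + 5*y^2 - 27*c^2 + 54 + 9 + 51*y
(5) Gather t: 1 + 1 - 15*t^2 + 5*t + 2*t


(1) = 84*b^2 + 108*b + 9*y^3 + y^2*(34*b + 65) + y*(21*b^2 + 163*b + 122) + 24
(2) = 4*t^2 + 67*t + 48
(3) = -5*y^3 - 11*y^2 + 13*y + 3
(4) = -27*c^2 - 60*c + 5*y^2 + y*(6*c + 52) + 63
(5) = -15*t^2 + 7*t + 2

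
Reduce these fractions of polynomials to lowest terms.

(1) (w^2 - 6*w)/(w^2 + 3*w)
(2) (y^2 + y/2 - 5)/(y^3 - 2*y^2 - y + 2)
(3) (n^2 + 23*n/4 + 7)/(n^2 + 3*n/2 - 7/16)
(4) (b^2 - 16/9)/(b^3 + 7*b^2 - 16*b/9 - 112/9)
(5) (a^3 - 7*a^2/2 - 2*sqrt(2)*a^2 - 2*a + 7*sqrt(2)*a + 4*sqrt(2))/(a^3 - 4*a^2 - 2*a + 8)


(1) = (w - 6)/(w + 3)
(2) = (2*y + 5)/(2*y^2 - 2)
(3) = (4*n + 16)/(4*n - 1)
(4) = 1/(b + 7)
(5) = (2*a^2 + a*(1 - 4*sqrt(2)) - 2*sqrt(2))/(2*a^2 - 4)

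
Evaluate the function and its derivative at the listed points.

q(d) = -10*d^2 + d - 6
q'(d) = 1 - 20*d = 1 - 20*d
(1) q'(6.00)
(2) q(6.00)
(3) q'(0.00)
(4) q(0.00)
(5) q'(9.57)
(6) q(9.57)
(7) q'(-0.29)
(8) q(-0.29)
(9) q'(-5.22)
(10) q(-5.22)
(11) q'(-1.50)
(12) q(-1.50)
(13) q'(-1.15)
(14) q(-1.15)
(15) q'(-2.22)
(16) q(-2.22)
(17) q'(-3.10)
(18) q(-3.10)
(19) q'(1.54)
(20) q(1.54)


(1) = -119.00
(2) = -360.00
(3) = 1.00
(4) = -6.00
(5) = -190.40
(6) = -912.28
(7) = 6.80
(8) = -7.13
(9) = 105.40
(10) = -283.70
(11) = 31.00
(12) = -30.00
(13) = 24.00
(14) = -20.38
(15) = 45.40
(16) = -57.50
(17) = 63.00
(18) = -105.20
(19) = -29.80
(20) = -28.18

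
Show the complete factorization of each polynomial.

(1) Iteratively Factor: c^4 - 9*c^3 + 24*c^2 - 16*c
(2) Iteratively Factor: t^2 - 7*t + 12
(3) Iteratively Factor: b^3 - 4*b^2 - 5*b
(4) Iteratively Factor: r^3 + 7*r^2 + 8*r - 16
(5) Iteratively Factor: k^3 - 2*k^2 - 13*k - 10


(1) = (c - 4)*(c^3 - 5*c^2 + 4*c) = (c - 4)^2*(c^2 - c) = c*(c - 4)^2*(c - 1)
(2) = (t - 4)*(t - 3)
(3) = (b)*(b^2 - 4*b - 5) = b*(b - 5)*(b + 1)
(4) = (r + 4)*(r^2 + 3*r - 4) = (r - 1)*(r + 4)*(r + 4)
(5) = (k + 1)*(k^2 - 3*k - 10) = (k + 1)*(k + 2)*(k - 5)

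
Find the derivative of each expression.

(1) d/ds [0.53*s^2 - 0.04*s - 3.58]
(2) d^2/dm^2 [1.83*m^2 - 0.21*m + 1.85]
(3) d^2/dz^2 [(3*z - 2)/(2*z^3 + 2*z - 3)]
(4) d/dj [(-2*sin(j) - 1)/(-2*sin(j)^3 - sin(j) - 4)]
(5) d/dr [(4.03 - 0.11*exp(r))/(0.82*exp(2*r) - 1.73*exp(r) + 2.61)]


(1) = 1.06*s - 0.04
(2) = 3.66000000000000
(3) = 4*(2*(3*z - 2)*(3*z^2 + 1)^2 - 3*(3*z^2 + z*(3*z - 2) + 1)*(2*z^3 + 2*z - 3))/(2*z^3 + 2*z - 3)^3
(4) = (-8*sin(j)^3 - 6*sin(j)^2 + 7)*cos(j)/(2*sin(j)^3 + sin(j) + 4)^2
(5) = (0.0902*exp(2*r) - 6.6092*exp(r) + 6.6848)*exp(r)/(0.6724*exp(4*r) - 2.8372*exp(3*r) + 7.2733*exp(2*r) - 9.0306*exp(r) + 6.8121)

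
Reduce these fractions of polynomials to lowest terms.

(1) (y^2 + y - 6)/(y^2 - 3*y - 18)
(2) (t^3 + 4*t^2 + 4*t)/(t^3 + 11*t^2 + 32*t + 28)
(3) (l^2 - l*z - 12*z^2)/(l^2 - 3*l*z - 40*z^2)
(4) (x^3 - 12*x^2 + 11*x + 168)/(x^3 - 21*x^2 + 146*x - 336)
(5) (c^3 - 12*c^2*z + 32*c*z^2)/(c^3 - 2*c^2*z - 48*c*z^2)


(1) = (y - 2)/(y - 6)
(2) = t/(t + 7)
(3) = (-l^2 + l*z + 12*z^2)/(-l^2 + 3*l*z + 40*z^2)
(4) = (x + 3)/(x - 6)
(5) = (c - 4*z)/(c + 6*z)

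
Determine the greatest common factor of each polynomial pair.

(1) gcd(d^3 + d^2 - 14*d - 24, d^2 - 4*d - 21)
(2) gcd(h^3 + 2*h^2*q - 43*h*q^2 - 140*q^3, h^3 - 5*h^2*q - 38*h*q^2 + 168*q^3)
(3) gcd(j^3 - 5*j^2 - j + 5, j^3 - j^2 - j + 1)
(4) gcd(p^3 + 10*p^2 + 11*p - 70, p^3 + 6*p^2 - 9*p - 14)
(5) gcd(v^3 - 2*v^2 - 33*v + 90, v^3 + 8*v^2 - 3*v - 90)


(1) = d + 3
(2) = gcd((h - 7*q)*(h + 4*q)*(h + 5*q), (h - 7*q)*(h - 4*q)*(h + 6*q)) = -h + 7*q
(3) = gcd((j - 5)*(j - 1)*(j + 1), (j - 1)^2*(j + 1)) = j^2 - 1
(4) = p^2 + 5*p - 14
(5) = v^2 + 3*v - 18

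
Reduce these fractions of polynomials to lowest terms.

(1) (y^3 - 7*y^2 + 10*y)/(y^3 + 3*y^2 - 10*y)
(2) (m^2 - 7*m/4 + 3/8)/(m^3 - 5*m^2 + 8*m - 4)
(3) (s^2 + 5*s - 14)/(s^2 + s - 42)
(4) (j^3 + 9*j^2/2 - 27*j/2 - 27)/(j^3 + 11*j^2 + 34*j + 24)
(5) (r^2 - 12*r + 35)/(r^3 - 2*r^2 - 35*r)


(1) = (y - 5)/(y + 5)
(2) = (8*m^2 - 14*m + 3)/(8*m^3 - 40*m^2 + 64*m - 32)
(3) = (s - 2)/(s - 6)
(4) = (2*j^2 - 3*j - 9)/(2*j^2 + 10*j + 8)
(5) = (r - 5)/(r^2 + 5*r)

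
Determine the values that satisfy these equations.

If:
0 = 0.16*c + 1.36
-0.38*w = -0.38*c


Then:
c = -8.50
w = -8.50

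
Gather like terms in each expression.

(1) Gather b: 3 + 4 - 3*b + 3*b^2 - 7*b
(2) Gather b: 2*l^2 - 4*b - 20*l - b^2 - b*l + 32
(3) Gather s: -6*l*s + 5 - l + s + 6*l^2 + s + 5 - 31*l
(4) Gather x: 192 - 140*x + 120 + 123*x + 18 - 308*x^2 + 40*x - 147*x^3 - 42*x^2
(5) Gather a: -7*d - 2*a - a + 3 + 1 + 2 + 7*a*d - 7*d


(1) = 3*b^2 - 10*b + 7
(2) = -b^2 + b*(-l - 4) + 2*l^2 - 20*l + 32
(3) = 6*l^2 - 32*l + s*(2 - 6*l) + 10
(4) = -147*x^3 - 350*x^2 + 23*x + 330
(5) = a*(7*d - 3) - 14*d + 6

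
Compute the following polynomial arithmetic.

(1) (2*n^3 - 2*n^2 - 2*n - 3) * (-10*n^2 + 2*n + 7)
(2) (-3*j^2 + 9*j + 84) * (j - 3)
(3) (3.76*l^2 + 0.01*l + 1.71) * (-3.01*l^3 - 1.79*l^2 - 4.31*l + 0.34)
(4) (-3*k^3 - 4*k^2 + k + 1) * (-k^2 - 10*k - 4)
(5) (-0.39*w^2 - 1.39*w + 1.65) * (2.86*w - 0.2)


(1) = -20*n^5 + 24*n^4 + 30*n^3 + 12*n^2 - 20*n - 21
(2) = -3*j^3 + 18*j^2 + 57*j - 252
(3) = -11.3176*l^5 - 6.7605*l^4 - 21.3706*l^3 - 1.8256*l^2 - 7.3667*l + 0.5814
(4) = 3*k^5 + 34*k^4 + 51*k^3 + 5*k^2 - 14*k - 4
(5) = -1.1154*w^3 - 3.8974*w^2 + 4.997*w - 0.33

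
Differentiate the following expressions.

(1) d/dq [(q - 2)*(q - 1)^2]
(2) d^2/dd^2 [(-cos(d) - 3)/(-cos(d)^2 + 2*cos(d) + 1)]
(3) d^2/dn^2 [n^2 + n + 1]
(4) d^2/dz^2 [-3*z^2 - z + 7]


(1) = (q - 1)*(3*q - 5)
(2) = (9*sin(d)^4*cos(d) + 14*sin(d)^4 - 32*sin(d)^2 + 14*cos(d) - 3*cos(3*d)/2 - cos(5*d)/2 - 8)/(sin(d)^2 + 2*cos(d))^3
(3) = 2
(4) = -6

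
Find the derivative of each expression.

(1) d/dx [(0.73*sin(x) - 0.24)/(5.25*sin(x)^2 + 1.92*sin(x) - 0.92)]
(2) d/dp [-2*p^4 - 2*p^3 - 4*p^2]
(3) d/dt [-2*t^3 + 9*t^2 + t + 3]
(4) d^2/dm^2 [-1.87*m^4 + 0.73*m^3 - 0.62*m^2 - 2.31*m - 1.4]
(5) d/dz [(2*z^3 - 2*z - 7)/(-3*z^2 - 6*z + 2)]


(1) = (-3.8325*sin(x)^2 + 2.52*sin(x) - 0.2108)*cos(x)/(27.5625*sin(x)^4 + 20.16*sin(x)^3 - 5.9736*sin(x)^2 - 3.5328*sin(x) + 0.8464)
(2) = 2*p*(-4*p^2 - 3*p - 4)
(3) = -6*t^2 + 18*t + 1
(4) = -22.44*m^2 + 4.38*m - 1.24
(5) = 2*(-3*z^4 - 12*z^3 + 3*z^2 - 21*z - 23)/(9*z^4 + 36*z^3 + 24*z^2 - 24*z + 4)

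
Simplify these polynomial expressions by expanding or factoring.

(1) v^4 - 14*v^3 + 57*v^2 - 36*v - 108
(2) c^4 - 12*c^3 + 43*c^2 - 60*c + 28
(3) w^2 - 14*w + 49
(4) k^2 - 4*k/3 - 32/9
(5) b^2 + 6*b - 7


(1) = (v - 6)^2*(v - 3)*(v + 1)
(2) = (c - 7)*(c - 2)^2*(c - 1)
(3) = (w - 7)^2
(4) = (k - 8/3)*(k + 4/3)
(5) = (b - 1)*(b + 7)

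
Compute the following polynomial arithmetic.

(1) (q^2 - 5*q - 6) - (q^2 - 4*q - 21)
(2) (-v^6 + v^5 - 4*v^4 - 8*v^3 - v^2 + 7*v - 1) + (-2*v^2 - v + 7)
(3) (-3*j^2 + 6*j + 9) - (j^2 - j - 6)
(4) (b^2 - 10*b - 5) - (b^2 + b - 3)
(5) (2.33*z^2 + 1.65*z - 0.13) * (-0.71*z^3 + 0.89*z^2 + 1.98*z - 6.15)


(1) = 15 - q
(2) = -v^6 + v^5 - 4*v^4 - 8*v^3 - 3*v^2 + 6*v + 6
(3) = -4*j^2 + 7*j + 15
(4) = -11*b - 2
(5) = -1.6543*z^5 + 0.9022*z^4 + 6.1742*z^3 - 11.1782*z^2 - 10.4049*z + 0.7995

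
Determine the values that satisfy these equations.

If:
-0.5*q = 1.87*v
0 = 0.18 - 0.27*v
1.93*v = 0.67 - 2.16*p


Then:
p = -0.29
q = -2.49
v = 0.67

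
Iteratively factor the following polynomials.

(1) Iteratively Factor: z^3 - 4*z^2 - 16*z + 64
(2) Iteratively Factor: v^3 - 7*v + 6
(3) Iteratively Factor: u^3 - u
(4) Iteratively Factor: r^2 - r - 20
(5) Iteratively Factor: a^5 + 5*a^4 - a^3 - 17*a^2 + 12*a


(1) = (z - 4)*(z^2 - 16) = (z - 4)*(z + 4)*(z - 4)
(2) = (v - 2)*(v^2 + 2*v - 3) = (v - 2)*(v - 1)*(v + 3)
(3) = (u)*(u^2 - 1) = u*(u + 1)*(u - 1)
(4) = (r + 4)*(r - 5)
(5) = (a + 3)*(a^4 + 2*a^3 - 7*a^2 + 4*a) = (a - 1)*(a + 3)*(a^3 + 3*a^2 - 4*a) = (a - 1)*(a + 3)*(a + 4)*(a^2 - a) = (a - 1)^2*(a + 3)*(a + 4)*(a)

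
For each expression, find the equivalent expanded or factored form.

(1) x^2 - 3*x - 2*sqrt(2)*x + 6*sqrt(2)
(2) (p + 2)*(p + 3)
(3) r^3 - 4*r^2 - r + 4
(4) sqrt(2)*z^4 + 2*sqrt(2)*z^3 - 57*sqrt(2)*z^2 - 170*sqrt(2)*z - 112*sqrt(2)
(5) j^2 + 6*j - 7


(1) = (x - 3)*(x - 2*sqrt(2))
(2) = p^2 + 5*p + 6
(3) = (r - 4)*(r - 1)*(r + 1)
(4) = (z - 8)*(z + 2)*(z + 7)*(sqrt(2)*z + sqrt(2))
(5) = (j - 1)*(j + 7)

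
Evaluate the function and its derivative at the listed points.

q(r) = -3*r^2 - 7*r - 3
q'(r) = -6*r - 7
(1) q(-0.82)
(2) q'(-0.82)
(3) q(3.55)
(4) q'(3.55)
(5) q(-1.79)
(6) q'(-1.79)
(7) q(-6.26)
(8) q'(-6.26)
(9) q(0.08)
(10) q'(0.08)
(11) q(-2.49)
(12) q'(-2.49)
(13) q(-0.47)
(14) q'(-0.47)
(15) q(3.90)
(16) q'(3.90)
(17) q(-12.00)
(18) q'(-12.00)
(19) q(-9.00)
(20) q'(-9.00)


(1) = 0.72
(2) = -2.08
(3) = -65.66
(4) = -28.30
(5) = -0.08
(6) = 3.74
(7) = -76.74
(8) = 30.56
(9) = -3.58
(10) = -7.48
(11) = -4.17
(12) = 7.94
(13) = -0.37
(14) = -4.18
(15) = -75.93
(16) = -30.40
(17) = -351.00
(18) = 65.00
(19) = -183.00
(20) = 47.00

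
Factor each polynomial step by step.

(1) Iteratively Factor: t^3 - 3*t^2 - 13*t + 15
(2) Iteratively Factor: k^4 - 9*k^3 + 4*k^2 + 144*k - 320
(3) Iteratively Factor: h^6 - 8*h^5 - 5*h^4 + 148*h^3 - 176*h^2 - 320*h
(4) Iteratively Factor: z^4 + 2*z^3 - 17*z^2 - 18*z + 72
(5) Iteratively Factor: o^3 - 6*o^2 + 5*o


(1) = (t + 3)*(t^2 - 6*t + 5) = (t - 1)*(t + 3)*(t - 5)
(2) = (k - 4)*(k^3 - 5*k^2 - 16*k + 80) = (k - 5)*(k - 4)*(k^2 - 16) = (k - 5)*(k - 4)^2*(k + 4)
(3) = (h)*(h^5 - 8*h^4 - 5*h^3 + 148*h^2 - 176*h - 320) = h*(h + 4)*(h^4 - 12*h^3 + 43*h^2 - 24*h - 80) = h*(h + 1)*(h + 4)*(h^3 - 13*h^2 + 56*h - 80) = h*(h - 5)*(h + 1)*(h + 4)*(h^2 - 8*h + 16) = h*(h - 5)*(h - 4)*(h + 1)*(h + 4)*(h - 4)
(4) = (z + 4)*(z^3 - 2*z^2 - 9*z + 18) = (z - 3)*(z + 4)*(z^2 + z - 6) = (z - 3)*(z - 2)*(z + 4)*(z + 3)
(5) = (o - 1)*(o^2 - 5*o) = o*(o - 1)*(o - 5)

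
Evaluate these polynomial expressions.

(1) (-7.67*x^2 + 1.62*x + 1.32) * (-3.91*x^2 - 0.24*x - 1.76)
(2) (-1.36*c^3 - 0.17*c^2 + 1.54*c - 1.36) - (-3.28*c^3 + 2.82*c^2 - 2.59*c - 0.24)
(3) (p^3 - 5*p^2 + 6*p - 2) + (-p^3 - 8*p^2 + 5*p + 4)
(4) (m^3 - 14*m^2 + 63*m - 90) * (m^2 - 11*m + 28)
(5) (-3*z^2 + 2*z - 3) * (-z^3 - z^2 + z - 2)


(1) = 29.9897*x^4 - 4.4934*x^3 + 7.9492*x^2 - 3.168*x - 2.3232
(2) = 1.92*c^3 - 2.99*c^2 + 4.13*c - 1.12
(3) = -13*p^2 + 11*p + 2
(4) = m^5 - 25*m^4 + 245*m^3 - 1175*m^2 + 2754*m - 2520
(5) = 3*z^5 + z^4 - 2*z^3 + 11*z^2 - 7*z + 6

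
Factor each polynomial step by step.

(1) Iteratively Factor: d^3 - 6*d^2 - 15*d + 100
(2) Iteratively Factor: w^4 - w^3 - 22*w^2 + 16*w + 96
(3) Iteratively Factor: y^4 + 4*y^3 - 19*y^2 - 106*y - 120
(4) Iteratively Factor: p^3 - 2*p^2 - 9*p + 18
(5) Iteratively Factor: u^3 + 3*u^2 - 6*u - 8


(1) = (d - 5)*(d^2 - d - 20) = (d - 5)^2*(d + 4)
(2) = (w + 2)*(w^3 - 3*w^2 - 16*w + 48) = (w - 4)*(w + 2)*(w^2 + w - 12) = (w - 4)*(w - 3)*(w + 2)*(w + 4)
(3) = (y + 2)*(y^3 + 2*y^2 - 23*y - 60) = (y - 5)*(y + 2)*(y^2 + 7*y + 12) = (y - 5)*(y + 2)*(y + 3)*(y + 4)
(4) = (p - 2)*(p^2 - 9) = (p - 2)*(p + 3)*(p - 3)
(5) = (u + 1)*(u^2 + 2*u - 8) = (u - 2)*(u + 1)*(u + 4)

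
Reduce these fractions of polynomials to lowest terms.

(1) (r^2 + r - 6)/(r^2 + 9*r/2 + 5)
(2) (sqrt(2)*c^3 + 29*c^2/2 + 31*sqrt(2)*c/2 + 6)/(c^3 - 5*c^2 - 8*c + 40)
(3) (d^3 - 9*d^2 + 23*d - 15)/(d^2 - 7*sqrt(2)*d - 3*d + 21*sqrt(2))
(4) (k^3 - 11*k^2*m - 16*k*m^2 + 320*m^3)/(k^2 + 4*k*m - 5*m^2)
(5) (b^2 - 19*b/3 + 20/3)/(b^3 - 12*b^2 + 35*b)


(1) = (2*r^2 + 2*r - 12)/(2*r^2 + 9*r + 10)
(2) = (2*sqrt(2)*c^3 + 29*c^2 + 31*sqrt(2)*c + 12)/(2*c^3 - 10*c^2 - 16*c + 80)
(3) = (d^2 - 6*d + 5)/(d - 7*sqrt(2))
(4) = (k^2 - 16*k*m + 64*m^2)/(k - m)
(5) = (3*b - 4)/(3*b^2 - 21*b)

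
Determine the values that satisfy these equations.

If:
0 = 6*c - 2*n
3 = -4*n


Then:
c = -1/4
n = -3/4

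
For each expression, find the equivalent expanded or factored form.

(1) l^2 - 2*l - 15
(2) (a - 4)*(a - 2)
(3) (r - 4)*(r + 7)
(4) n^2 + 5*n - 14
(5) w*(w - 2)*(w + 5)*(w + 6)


(1) = (l - 5)*(l + 3)
(2) = a^2 - 6*a + 8
(3) = r^2 + 3*r - 28
(4) = (n - 2)*(n + 7)
(5) = w^4 + 9*w^3 + 8*w^2 - 60*w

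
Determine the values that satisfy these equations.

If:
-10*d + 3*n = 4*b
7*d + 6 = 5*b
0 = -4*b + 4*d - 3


Then:
b = -45/8
d = -39/8
n = -95/4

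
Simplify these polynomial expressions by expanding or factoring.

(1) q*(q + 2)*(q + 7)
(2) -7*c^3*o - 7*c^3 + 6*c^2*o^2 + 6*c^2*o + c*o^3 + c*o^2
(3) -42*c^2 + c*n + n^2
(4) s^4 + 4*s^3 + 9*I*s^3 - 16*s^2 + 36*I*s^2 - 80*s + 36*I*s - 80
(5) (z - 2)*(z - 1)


(1) = q^3 + 9*q^2 + 14*q
(2) = (-c + o)*(7*c + o)*(c*o + c)
(3) = (-6*c + n)*(7*c + n)
(4) = (s + 2)^2*(s + 4*I)*(s + 5*I)
(5) = z^2 - 3*z + 2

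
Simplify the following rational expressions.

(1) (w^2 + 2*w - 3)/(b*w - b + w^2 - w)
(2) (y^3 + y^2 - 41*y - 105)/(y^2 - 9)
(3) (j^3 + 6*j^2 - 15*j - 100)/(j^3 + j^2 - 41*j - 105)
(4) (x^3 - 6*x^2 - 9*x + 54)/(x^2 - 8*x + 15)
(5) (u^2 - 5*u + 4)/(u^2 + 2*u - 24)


(1) = (w + 3)/(b + w)
(2) = (y^2 - 2*y - 35)/(y - 3)
(3) = (j^2 + j - 20)/(j^2 - 4*j - 21)
(4) = (x^2 - 3*x - 18)/(x - 5)
(5) = (u - 1)/(u + 6)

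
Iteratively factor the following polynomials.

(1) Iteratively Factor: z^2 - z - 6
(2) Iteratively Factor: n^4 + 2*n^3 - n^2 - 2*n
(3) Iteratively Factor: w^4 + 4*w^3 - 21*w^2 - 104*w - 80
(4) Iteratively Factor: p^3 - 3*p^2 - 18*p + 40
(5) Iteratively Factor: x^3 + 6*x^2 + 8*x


(1) = (z - 3)*(z + 2)
(2) = (n - 1)*(n^3 + 3*n^2 + 2*n) = n*(n - 1)*(n^2 + 3*n + 2) = n*(n - 1)*(n + 2)*(n + 1)
(3) = (w + 4)*(w^3 - 21*w - 20) = (w - 5)*(w + 4)*(w^2 + 5*w + 4) = (w - 5)*(w + 4)^2*(w + 1)
(4) = (p + 4)*(p^2 - 7*p + 10) = (p - 5)*(p + 4)*(p - 2)
(5) = (x + 2)*(x^2 + 4*x) = x*(x + 2)*(x + 4)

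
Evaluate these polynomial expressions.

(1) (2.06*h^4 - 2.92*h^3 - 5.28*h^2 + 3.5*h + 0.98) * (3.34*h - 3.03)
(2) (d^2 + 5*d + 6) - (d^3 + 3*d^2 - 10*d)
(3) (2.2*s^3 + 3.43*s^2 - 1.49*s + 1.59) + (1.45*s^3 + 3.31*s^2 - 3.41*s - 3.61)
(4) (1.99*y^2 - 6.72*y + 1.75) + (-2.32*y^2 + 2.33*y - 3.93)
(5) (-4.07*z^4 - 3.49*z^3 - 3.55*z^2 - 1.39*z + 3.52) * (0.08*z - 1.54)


(1) = 6.8804*h^5 - 15.9946*h^4 - 8.7876*h^3 + 27.6884*h^2 - 7.3318*h - 2.9694
(2) = -d^3 - 2*d^2 + 15*d + 6
(3) = 3.65*s^3 + 6.74*s^2 - 4.9*s - 2.02
(4) = -0.33*y^2 - 4.39*y - 2.18
(5) = -0.3256*z^5 + 5.9886*z^4 + 5.0906*z^3 + 5.3558*z^2 + 2.4222*z - 5.4208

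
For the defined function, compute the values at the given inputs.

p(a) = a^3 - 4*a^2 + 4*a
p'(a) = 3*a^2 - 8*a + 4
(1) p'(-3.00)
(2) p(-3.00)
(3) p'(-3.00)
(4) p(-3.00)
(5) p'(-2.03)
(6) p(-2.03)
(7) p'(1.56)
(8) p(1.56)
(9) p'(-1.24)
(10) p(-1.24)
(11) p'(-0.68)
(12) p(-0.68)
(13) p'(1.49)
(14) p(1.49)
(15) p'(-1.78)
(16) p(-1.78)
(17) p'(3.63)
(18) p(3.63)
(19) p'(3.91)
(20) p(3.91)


(1) = 55.00
(2) = -75.00
(3) = 55.00
(4) = -75.00
(5) = 32.60
(6) = -32.97
(7) = -1.18
(8) = 0.30
(9) = 18.53
(10) = -13.02
(11) = 10.83
(12) = -4.88
(13) = -1.26
(14) = 0.39
(15) = 27.75
(16) = -25.43
(17) = 14.49
(18) = 9.64
(19) = 18.58
(20) = 14.26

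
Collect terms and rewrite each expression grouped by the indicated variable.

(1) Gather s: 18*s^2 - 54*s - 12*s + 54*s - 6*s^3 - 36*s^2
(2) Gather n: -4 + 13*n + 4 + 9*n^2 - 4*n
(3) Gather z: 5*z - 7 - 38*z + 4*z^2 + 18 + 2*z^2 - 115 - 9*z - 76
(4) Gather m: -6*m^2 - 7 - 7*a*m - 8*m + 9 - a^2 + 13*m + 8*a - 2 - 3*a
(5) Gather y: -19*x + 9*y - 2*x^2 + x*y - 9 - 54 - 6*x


(1) = -6*s^3 - 18*s^2 - 12*s
(2) = 9*n^2 + 9*n
(3) = 6*z^2 - 42*z - 180
(4) = -a^2 + 5*a - 6*m^2 + m*(5 - 7*a)
(5) = -2*x^2 - 25*x + y*(x + 9) - 63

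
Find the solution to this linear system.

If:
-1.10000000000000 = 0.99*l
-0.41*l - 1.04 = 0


Then:
No Solution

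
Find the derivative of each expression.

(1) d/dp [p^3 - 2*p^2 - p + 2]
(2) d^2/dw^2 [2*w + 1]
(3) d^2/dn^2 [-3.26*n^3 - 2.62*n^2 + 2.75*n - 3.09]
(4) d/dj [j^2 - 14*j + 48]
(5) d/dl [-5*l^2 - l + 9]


(1) = 3*p^2 - 4*p - 1
(2) = 0
(3) = -19.56*n - 5.24
(4) = 2*j - 14
(5) = -10*l - 1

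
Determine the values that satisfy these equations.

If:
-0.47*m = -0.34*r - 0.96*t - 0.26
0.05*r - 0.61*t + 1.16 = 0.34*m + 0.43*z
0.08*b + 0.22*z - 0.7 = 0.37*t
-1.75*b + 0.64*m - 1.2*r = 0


Then:
b = 13.0659126885878*z - 37.0363926277806
m = 31.5939071564637 - 11.07036206395*z
r = 70.861489732294 - 24.9586491049638*z
t = 3.41965679753249*z - 9.89976056816878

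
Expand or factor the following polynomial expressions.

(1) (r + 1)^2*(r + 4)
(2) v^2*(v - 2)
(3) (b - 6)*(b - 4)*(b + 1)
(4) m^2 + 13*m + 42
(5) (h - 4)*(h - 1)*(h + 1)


(1) = r^3 + 6*r^2 + 9*r + 4
(2) = v^3 - 2*v^2
(3) = b^3 - 9*b^2 + 14*b + 24
(4) = (m + 6)*(m + 7)
(5) = h^3 - 4*h^2 - h + 4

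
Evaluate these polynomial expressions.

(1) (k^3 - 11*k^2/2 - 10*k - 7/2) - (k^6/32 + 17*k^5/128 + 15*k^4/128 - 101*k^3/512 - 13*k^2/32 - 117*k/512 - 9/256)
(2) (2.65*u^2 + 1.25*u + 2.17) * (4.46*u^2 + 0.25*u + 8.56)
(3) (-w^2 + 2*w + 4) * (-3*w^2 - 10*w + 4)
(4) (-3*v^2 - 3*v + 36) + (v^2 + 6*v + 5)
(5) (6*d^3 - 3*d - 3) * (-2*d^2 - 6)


(1) = -k^6/32 - 17*k^5/128 - 15*k^4/128 + 613*k^3/512 - 163*k^2/32 - 5003*k/512 - 887/256
(2) = 11.819*u^4 + 6.2375*u^3 + 32.6747*u^2 + 11.2425*u + 18.5752
(3) = 3*w^4 + 4*w^3 - 36*w^2 - 32*w + 16
(4) = -2*v^2 + 3*v + 41
(5) = -12*d^5 - 30*d^3 + 6*d^2 + 18*d + 18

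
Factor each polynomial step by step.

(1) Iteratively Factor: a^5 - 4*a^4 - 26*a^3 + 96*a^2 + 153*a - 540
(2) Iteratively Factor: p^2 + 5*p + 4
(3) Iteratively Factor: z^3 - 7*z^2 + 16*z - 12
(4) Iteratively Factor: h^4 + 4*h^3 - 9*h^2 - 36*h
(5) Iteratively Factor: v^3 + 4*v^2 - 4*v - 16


(1) = (a + 3)*(a^4 - 7*a^3 - 5*a^2 + 111*a - 180) = (a + 3)*(a + 4)*(a^3 - 11*a^2 + 39*a - 45) = (a - 5)*(a + 3)*(a + 4)*(a^2 - 6*a + 9) = (a - 5)*(a - 3)*(a + 3)*(a + 4)*(a - 3)
(2) = (p + 1)*(p + 4)
(3) = (z - 3)*(z^2 - 4*z + 4) = (z - 3)*(z - 2)*(z - 2)
(4) = (h + 3)*(h^3 + h^2 - 12*h) = h*(h + 3)*(h^2 + h - 12) = h*(h + 3)*(h + 4)*(h - 3)
(5) = (v - 2)*(v^2 + 6*v + 8) = (v - 2)*(v + 4)*(v + 2)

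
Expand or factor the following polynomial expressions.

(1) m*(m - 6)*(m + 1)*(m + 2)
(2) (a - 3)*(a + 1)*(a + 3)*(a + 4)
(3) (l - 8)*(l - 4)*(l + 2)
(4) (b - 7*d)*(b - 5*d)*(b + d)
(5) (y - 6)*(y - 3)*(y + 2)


(1) = m^4 - 3*m^3 - 16*m^2 - 12*m
(2) = a^4 + 5*a^3 - 5*a^2 - 45*a - 36
(3) = l^3 - 10*l^2 + 8*l + 64
(4) = b^3 - 11*b^2*d + 23*b*d^2 + 35*d^3
(5) = y^3 - 7*y^2 + 36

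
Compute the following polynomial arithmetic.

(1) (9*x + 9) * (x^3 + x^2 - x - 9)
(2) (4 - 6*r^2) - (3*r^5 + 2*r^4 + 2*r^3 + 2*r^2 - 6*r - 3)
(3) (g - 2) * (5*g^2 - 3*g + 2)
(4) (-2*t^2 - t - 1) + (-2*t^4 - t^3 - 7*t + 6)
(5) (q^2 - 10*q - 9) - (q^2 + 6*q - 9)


(1) = 9*x^4 + 18*x^3 - 90*x - 81
(2) = -3*r^5 - 2*r^4 - 2*r^3 - 8*r^2 + 6*r + 7
(3) = 5*g^3 - 13*g^2 + 8*g - 4
(4) = -2*t^4 - t^3 - 2*t^2 - 8*t + 5
(5) = -16*q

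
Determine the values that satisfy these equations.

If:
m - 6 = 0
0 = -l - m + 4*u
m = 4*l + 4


Then:
l = 1/2
m = 6
u = 13/8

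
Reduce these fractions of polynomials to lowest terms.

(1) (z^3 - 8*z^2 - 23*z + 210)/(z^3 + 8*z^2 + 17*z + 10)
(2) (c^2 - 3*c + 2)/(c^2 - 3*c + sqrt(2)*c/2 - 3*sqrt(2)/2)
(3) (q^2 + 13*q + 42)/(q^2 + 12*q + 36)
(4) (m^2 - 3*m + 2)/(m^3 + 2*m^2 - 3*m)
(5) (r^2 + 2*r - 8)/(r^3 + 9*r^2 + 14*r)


(1) = (z^2 - 13*z + 42)/(z^2 + 3*z + 2)
(2) = (2*c^2 - 6*c + 4)/(2*c^2 + c*(-6 + sqrt(2)) - 3*sqrt(2))
(3) = (q + 7)/(q + 6)
(4) = (m - 2)/(m^2 + 3*m)
(5) = (r^2 + 2*r - 8)/(r^3 + 9*r^2 + 14*r)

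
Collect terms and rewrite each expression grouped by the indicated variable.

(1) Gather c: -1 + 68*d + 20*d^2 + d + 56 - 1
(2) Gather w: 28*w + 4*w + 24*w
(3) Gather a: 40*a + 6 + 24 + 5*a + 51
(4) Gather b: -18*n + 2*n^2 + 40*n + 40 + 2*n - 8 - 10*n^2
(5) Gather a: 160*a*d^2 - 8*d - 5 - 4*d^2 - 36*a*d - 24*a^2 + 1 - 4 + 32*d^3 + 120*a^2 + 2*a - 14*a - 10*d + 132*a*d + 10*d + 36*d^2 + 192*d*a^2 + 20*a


(1) = 20*d^2 + 69*d + 54
(2) = 56*w
(3) = 45*a + 81
(4) = -8*n^2 + 24*n + 32
(5) = a^2*(192*d + 96) + a*(160*d^2 + 96*d + 8) + 32*d^3 + 32*d^2 - 8*d - 8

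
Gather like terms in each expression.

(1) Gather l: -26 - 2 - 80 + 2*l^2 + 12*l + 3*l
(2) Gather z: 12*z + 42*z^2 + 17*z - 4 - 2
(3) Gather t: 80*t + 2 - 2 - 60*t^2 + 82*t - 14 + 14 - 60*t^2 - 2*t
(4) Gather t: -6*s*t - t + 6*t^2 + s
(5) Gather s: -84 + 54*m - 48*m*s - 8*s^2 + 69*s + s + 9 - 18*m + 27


(1) = 2*l^2 + 15*l - 108
(2) = 42*z^2 + 29*z - 6
(3) = -120*t^2 + 160*t
(4) = s + 6*t^2 + t*(-6*s - 1)
(5) = 36*m - 8*s^2 + s*(70 - 48*m) - 48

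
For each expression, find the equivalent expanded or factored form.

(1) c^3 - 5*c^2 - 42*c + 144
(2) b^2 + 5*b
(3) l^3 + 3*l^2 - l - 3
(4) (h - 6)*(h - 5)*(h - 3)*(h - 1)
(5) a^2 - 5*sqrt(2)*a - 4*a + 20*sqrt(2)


(1) = (c - 8)*(c - 3)*(c + 6)
(2) = b*(b + 5)
(3) = (l - 1)*(l + 1)*(l + 3)
(4) = h^4 - 15*h^3 + 77*h^2 - 153*h + 90
(5) = (a - 4)*(a - 5*sqrt(2))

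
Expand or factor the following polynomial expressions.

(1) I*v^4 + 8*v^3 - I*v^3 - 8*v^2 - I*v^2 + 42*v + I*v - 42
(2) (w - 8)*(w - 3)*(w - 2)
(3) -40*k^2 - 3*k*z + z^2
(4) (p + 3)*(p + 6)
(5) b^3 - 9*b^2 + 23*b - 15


(1) = (v - 7*I)*(v - 3*I)*(v + 2*I)*(I*v - I)
(2) = w^3 - 13*w^2 + 46*w - 48
(3) = (-8*k + z)*(5*k + z)
(4) = p^2 + 9*p + 18
(5) = (b - 5)*(b - 3)*(b - 1)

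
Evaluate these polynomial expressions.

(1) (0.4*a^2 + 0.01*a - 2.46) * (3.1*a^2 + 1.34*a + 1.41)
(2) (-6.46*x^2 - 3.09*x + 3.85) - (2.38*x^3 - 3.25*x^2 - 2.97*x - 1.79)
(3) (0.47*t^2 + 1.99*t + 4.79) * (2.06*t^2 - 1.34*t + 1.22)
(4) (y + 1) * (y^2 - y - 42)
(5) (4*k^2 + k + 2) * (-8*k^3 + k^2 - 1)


(1) = 1.24*a^4 + 0.567*a^3 - 7.0486*a^2 - 3.2823*a - 3.4686
(2) = -2.38*x^3 - 3.21*x^2 - 0.12*x + 5.64
(3) = 0.9682*t^4 + 3.4696*t^3 + 7.7742*t^2 - 3.9908*t + 5.8438
(4) = y^3 - 43*y - 42
(5) = -32*k^5 - 4*k^4 - 15*k^3 - 2*k^2 - k - 2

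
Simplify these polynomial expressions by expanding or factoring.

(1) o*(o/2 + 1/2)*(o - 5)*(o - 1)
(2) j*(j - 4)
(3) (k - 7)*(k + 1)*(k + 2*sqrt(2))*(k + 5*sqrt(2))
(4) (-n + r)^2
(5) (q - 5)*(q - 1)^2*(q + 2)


(1) = o^4/2 - 5*o^3/2 - o^2/2 + 5*o/2
(2) = j^2 - 4*j
(3) = k^4 - 6*k^3 + 7*sqrt(2)*k^3 - 42*sqrt(2)*k^2 + 13*k^2 - 120*k - 49*sqrt(2)*k - 140
(4) = n^2 - 2*n*r + r^2
(5) = q^4 - 5*q^3 - 3*q^2 + 17*q - 10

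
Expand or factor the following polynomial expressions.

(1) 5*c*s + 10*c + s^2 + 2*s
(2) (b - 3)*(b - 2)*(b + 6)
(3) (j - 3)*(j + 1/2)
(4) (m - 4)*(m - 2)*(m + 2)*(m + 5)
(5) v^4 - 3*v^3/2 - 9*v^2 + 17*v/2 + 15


(1) = (5*c + s)*(s + 2)
(2) = b^3 + b^2 - 24*b + 36
(3) = j^2 - 5*j/2 - 3/2
(4) = m^4 + m^3 - 24*m^2 - 4*m + 80
(5) = (v - 3)*(v - 2)*(v + 1)*(v + 5/2)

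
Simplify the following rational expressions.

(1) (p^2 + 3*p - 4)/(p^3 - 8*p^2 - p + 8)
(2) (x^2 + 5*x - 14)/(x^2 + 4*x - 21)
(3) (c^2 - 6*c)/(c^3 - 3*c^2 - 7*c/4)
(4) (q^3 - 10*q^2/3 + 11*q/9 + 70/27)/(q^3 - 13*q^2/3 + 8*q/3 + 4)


(1) = (p + 4)/(p^2 - 7*p - 8)
(2) = (x - 2)/(x - 3)
(3) = (4*c - 24)/(4*c^2 - 12*c - 7)
(4) = (9*q^2 - 36*q + 35)/(9*q^2 - 45*q + 54)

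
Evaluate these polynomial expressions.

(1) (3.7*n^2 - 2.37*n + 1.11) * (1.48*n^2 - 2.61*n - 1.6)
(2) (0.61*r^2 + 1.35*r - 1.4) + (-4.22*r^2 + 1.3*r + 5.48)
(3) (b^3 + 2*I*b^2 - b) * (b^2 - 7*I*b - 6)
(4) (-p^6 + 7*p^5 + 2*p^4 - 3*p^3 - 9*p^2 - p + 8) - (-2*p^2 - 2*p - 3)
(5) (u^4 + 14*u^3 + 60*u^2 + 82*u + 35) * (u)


(1) = 5.476*n^4 - 13.1646*n^3 + 1.9085*n^2 + 0.8949*n - 1.776
(2) = -3.61*r^2 + 2.65*r + 4.08
(3) = b^5 - 5*I*b^4 + 7*b^3 - 5*I*b^2 + 6*b
(4) = -p^6 + 7*p^5 + 2*p^4 - 3*p^3 - 7*p^2 + p + 11
(5) = u^5 + 14*u^4 + 60*u^3 + 82*u^2 + 35*u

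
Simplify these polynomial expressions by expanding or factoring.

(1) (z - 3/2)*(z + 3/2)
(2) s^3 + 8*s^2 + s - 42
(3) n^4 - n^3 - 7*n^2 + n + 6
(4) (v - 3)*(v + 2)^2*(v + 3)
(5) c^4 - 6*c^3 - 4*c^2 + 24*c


(1) = z^2 - 9/4
(2) = (s - 2)*(s + 3)*(s + 7)
(3) = (n - 3)*(n - 1)*(n + 1)*(n + 2)
(4) = v^4 + 4*v^3 - 5*v^2 - 36*v - 36
(5) = c*(c - 6)*(c - 2)*(c + 2)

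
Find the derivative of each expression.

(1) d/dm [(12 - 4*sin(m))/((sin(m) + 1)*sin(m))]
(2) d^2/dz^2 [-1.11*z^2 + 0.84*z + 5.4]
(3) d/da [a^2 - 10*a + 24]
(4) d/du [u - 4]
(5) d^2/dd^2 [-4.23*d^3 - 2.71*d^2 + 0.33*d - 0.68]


(1) = 4*(cos(m) - 6/tan(m) - 3*cos(m)/sin(m)^2)/(sin(m) + 1)^2
(2) = -2.22000000000000
(3) = 2*a - 10
(4) = 1
(5) = -25.38*d - 5.42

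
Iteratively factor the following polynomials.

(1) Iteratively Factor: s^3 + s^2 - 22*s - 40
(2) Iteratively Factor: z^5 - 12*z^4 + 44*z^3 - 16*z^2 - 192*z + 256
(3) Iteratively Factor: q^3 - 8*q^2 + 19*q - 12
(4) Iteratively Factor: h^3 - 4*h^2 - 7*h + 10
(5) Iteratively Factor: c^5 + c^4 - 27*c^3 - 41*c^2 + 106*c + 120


(1) = (s + 4)*(s^2 - 3*s - 10) = (s - 5)*(s + 4)*(s + 2)
(2) = (z + 2)*(z^4 - 14*z^3 + 72*z^2 - 160*z + 128) = (z - 4)*(z + 2)*(z^3 - 10*z^2 + 32*z - 32) = (z - 4)^2*(z + 2)*(z^2 - 6*z + 8) = (z - 4)^3*(z + 2)*(z - 2)
(3) = (q - 3)*(q^2 - 5*q + 4) = (q - 4)*(q - 3)*(q - 1)
(4) = (h - 5)*(h^2 + h - 2) = (h - 5)*(h - 1)*(h + 2)
(5) = (c - 5)*(c^4 + 6*c^3 + 3*c^2 - 26*c - 24) = (c - 5)*(c + 4)*(c^3 + 2*c^2 - 5*c - 6) = (c - 5)*(c + 3)*(c + 4)*(c^2 - c - 2) = (c - 5)*(c - 2)*(c + 3)*(c + 4)*(c + 1)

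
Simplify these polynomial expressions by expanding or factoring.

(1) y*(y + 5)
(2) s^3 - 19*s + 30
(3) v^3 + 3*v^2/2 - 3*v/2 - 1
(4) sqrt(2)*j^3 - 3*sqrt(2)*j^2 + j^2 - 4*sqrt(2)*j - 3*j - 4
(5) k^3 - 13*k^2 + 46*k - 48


(1) = y^2 + 5*y
(2) = (s - 3)*(s - 2)*(s + 5)
(3) = (v - 1)*(v + 1/2)*(v + 2)
(4) = (j - 4)*(j + 1)*(sqrt(2)*j + 1)
(5) = (k - 8)*(k - 3)*(k - 2)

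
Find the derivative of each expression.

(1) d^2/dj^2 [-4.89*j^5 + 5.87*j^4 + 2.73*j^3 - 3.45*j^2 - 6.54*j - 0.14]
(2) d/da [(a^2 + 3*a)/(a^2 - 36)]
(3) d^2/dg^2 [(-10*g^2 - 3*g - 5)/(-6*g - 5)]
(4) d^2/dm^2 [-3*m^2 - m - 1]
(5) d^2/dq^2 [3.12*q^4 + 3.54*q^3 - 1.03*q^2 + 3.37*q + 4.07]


(1) = -97.8*j^3 + 70.44*j^2 + 16.38*j - 6.9
(2) = 3*(-a^2 - 24*a - 36)/(a^4 - 72*a^2 + 1296)
(3) = 680/(216*g^3 + 540*g^2 + 450*g + 125)
(4) = -6
(5) = 37.44*q^2 + 21.24*q - 2.06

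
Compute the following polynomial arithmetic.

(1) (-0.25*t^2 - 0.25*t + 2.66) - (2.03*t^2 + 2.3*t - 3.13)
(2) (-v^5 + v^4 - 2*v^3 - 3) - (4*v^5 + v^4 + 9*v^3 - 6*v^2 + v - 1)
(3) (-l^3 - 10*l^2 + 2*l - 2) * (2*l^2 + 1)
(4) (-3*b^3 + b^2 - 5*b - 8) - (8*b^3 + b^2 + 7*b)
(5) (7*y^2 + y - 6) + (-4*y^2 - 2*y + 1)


(1) = -2.28*t^2 - 2.55*t + 5.79
(2) = -5*v^5 - 11*v^3 + 6*v^2 - v - 2
(3) = -2*l^5 - 20*l^4 + 3*l^3 - 14*l^2 + 2*l - 2
(4) = -11*b^3 - 12*b - 8
(5) = 3*y^2 - y - 5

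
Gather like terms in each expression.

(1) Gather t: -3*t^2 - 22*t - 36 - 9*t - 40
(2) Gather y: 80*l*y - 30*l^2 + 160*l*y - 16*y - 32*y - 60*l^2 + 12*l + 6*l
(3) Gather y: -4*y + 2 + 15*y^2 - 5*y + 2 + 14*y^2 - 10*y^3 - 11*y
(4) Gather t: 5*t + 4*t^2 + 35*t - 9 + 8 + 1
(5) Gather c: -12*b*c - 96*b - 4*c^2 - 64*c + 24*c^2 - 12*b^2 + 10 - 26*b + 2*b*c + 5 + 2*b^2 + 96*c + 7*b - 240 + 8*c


(1) = -3*t^2 - 31*t - 76
(2) = -90*l^2 + 18*l + y*(240*l - 48)
(3) = -10*y^3 + 29*y^2 - 20*y + 4
(4) = 4*t^2 + 40*t
(5) = -10*b^2 - 115*b + 20*c^2 + c*(40 - 10*b) - 225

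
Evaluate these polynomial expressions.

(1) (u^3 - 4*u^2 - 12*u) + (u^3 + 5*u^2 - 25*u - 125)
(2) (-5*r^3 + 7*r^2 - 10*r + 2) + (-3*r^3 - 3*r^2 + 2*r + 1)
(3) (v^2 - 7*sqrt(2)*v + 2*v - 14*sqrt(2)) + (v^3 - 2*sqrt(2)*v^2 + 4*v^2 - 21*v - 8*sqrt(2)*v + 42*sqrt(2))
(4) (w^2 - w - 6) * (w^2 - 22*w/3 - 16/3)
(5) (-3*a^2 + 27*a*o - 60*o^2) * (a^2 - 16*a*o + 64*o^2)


(1) = 2*u^3 + u^2 - 37*u - 125
(2) = -8*r^3 + 4*r^2 - 8*r + 3
(3) = v^3 - 2*sqrt(2)*v^2 + 5*v^2 - 15*sqrt(2)*v - 19*v + 28*sqrt(2)
(4) = w^4 - 25*w^3/3 - 4*w^2 + 148*w/3 + 32
(5) = -3*a^4 + 75*a^3*o - 684*a^2*o^2 + 2688*a*o^3 - 3840*o^4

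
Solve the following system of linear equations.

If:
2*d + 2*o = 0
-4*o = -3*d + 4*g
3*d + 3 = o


Then:
d = -3/4
g = -21/16
o = 3/4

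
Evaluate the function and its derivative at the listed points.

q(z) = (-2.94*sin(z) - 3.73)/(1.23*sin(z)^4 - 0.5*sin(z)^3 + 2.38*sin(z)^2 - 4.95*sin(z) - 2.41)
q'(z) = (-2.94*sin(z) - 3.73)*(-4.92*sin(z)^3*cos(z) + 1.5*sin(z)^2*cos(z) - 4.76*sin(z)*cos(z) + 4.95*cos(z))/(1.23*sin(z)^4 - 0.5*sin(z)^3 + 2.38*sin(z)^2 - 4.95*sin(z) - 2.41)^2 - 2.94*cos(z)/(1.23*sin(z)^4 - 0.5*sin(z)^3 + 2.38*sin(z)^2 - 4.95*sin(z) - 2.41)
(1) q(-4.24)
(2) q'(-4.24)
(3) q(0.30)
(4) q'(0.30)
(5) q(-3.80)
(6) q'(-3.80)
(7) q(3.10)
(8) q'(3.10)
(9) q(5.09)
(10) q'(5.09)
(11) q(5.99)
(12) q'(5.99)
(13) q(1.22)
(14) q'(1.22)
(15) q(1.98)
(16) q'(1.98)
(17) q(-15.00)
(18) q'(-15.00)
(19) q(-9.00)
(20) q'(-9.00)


(1) = 1.41
(2) = -0.52
(3) = 1.25
(4) = -0.39
(5) = 1.23
(6) = -0.20
(7) = 1.47
(8) = 1.56
(9) = -0.18
(10) = -0.37
(11) = 3.79
(12) = -27.66
(13) = 1.47
(14) = 0.49
(15) = 1.44
(16) = -0.51
(17) = -0.84
(18) = 3.96
(19) = -24.06
(20) = 1598.10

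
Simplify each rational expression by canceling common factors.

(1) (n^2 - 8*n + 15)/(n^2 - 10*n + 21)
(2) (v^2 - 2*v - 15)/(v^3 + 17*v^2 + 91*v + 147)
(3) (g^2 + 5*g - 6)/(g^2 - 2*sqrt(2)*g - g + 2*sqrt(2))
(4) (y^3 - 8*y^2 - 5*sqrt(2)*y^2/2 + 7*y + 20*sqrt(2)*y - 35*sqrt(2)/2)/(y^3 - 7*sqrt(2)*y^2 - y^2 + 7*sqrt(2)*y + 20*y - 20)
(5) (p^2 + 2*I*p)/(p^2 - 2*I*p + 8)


(1) = (n - 5)/(n - 7)
(2) = (v - 5)/(v^2 + 14*v + 49)
(3) = (g + 6)/(g - 2*sqrt(2))
(4) = (2*y^2 + y*(-14 - 5*sqrt(2)) + 35*sqrt(2))/(2*y^2 - 14*sqrt(2)*y + 40)
(5) = p/(p - 4*I)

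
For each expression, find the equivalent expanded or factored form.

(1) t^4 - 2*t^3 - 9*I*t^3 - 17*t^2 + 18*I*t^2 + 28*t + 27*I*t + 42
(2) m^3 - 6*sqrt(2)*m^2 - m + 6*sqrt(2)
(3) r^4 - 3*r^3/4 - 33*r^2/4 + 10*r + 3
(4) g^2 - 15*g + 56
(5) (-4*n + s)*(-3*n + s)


(1) = (t - 3)*(t + 1)*(t - 7*I)*(t - 2*I)
(2) = (m - 1)*(m + 1)*(m - 6*sqrt(2))
(3) = (r - 2)^2*(r + 1/4)*(r + 3)
(4) = (g - 8)*(g - 7)
(5) = 12*n^2 - 7*n*s + s^2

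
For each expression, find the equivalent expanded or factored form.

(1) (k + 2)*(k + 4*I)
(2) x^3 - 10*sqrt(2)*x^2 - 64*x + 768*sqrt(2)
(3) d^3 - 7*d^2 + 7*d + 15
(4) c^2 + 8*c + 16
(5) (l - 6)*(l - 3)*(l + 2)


(1) = k^2 + 2*k + 4*I*k + 8*I
(2) = (x - 8*sqrt(2))^2*(x + 6*sqrt(2))
(3) = (d - 5)*(d - 3)*(d + 1)
(4) = (c + 4)^2
(5) = l^3 - 7*l^2 + 36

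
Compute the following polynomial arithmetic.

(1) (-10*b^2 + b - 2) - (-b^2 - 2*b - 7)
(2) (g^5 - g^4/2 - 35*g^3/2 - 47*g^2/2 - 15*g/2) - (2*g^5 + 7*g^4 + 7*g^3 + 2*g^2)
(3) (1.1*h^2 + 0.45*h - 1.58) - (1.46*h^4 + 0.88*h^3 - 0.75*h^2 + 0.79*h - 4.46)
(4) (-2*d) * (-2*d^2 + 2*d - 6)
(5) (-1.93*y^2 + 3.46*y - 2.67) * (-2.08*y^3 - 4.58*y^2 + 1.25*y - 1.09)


(1) = -9*b^2 + 3*b + 5
(2) = -g^5 - 15*g^4/2 - 49*g^3/2 - 51*g^2/2 - 15*g/2
(3) = -1.46*h^4 - 0.88*h^3 + 1.85*h^2 - 0.34*h + 2.88
(4) = 4*d^3 - 4*d^2 + 12*d
(5) = 4.0144*y^5 + 1.6426*y^4 - 12.7057*y^3 + 18.6573*y^2 - 7.1089*y + 2.9103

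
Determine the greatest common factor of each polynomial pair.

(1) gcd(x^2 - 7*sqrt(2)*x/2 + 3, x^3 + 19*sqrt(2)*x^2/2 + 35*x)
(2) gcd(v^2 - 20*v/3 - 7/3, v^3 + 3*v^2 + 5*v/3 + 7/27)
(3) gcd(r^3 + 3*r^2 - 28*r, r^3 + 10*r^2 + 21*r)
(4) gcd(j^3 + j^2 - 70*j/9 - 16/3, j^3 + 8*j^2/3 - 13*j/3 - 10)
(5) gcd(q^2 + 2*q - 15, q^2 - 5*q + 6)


(1) = gcd((x - 3*sqrt(2))*(x - sqrt(2)/2), x*(x + 5*sqrt(2)/2)*(x + 7*sqrt(2))) = 1
(2) = gcd((v - 7)*(v + 1/3), (v + 1/3)^2*(v + 7/3)) = v + 1/3
(3) = gcd(r*(r - 4)*(r + 7), r*(r + 3)*(r + 7)) = r^2 + 7*r
(4) = gcd((j - 8/3)*(j + 2/3)*(j + 3), (j - 2)*(j + 5/3)*(j + 3)) = j + 3
(5) = gcd((q - 3)*(q + 5), (q - 3)*(q - 2)) = q - 3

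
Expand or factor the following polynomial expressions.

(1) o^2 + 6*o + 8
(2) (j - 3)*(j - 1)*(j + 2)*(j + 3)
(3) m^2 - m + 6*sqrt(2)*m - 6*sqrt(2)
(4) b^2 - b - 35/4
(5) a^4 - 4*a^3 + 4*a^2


(1) = (o + 2)*(o + 4)
(2) = j^4 + j^3 - 11*j^2 - 9*j + 18
(3) = (m - 1)*(m + 6*sqrt(2))
(4) = (b - 7/2)*(b + 5/2)
(5) = a^2*(a - 2)^2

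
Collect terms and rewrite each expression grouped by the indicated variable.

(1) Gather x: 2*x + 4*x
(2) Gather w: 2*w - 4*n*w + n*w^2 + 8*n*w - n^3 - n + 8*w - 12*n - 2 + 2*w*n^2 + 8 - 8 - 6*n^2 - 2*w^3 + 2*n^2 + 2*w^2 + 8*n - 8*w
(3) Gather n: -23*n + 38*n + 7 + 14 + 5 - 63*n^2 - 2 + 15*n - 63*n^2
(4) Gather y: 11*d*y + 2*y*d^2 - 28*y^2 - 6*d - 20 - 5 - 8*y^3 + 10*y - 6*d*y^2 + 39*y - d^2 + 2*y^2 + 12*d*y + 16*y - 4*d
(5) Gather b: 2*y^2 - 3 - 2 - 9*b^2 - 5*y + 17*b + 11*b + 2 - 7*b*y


(1) = 6*x
(2) = -n^3 - 4*n^2 - 5*n - 2*w^3 + w^2*(n + 2) + w*(2*n^2 + 4*n + 2) - 2
(3) = -126*n^2 + 30*n + 24
(4) = -d^2 - 10*d - 8*y^3 + y^2*(-6*d - 26) + y*(2*d^2 + 23*d + 65) - 25
(5) = -9*b^2 + b*(28 - 7*y) + 2*y^2 - 5*y - 3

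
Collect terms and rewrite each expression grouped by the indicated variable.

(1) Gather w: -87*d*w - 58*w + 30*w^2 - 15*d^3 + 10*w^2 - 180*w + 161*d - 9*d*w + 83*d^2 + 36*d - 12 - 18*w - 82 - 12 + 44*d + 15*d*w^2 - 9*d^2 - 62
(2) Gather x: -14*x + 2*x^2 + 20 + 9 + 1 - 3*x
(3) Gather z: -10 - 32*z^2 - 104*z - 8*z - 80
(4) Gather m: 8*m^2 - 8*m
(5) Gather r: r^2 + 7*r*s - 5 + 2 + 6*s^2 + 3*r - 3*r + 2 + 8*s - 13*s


(1) = -15*d^3 + 74*d^2 + 241*d + w^2*(15*d + 40) + w*(-96*d - 256) - 168
(2) = 2*x^2 - 17*x + 30
(3) = -32*z^2 - 112*z - 90
(4) = 8*m^2 - 8*m
(5) = r^2 + 7*r*s + 6*s^2 - 5*s - 1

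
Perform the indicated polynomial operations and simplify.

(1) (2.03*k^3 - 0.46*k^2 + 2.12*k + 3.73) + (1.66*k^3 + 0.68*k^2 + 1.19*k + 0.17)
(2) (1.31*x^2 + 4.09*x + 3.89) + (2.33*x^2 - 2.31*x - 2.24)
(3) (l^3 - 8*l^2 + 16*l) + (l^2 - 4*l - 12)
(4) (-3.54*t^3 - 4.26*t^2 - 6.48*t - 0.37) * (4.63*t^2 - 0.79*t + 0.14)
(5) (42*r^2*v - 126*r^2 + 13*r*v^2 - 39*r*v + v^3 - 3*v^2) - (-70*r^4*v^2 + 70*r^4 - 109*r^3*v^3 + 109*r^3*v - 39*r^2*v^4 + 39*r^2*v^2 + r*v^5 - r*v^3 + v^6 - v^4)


(1) = 3.69*k^3 + 0.22*k^2 + 3.31*k + 3.9
(2) = 3.64*x^2 + 1.78*x + 1.65
(3) = l^3 - 7*l^2 + 12*l - 12
(4) = -16.3902*t^5 - 16.9272*t^4 - 27.1326*t^3 + 2.8097*t^2 - 0.6149*t - 0.0518
(5) = 70*r^4*v^2 - 70*r^4 + 109*r^3*v^3 - 109*r^3*v + 39*r^2*v^4 - 39*r^2*v^2 + 42*r^2*v - 126*r^2 - r*v^5 + r*v^3 + 13*r*v^2 - 39*r*v - v^6 + v^4 + v^3 - 3*v^2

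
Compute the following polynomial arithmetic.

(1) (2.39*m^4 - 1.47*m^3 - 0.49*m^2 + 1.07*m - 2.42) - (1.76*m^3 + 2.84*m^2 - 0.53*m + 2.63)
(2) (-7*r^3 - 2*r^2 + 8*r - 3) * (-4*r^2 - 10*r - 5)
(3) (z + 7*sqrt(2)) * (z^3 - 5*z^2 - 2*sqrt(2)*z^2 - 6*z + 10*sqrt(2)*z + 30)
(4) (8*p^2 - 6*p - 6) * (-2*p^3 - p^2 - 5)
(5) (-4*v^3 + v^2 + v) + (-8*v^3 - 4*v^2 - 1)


(1) = 2.39*m^4 - 3.23*m^3 - 3.33*m^2 + 1.6*m - 5.05
(2) = 28*r^5 + 78*r^4 + 23*r^3 - 58*r^2 - 10*r + 15
(3) = z^4 - 5*z^3 + 5*sqrt(2)*z^3 - 25*sqrt(2)*z^2 - 34*z^2 - 42*sqrt(2)*z + 170*z + 210*sqrt(2)
(4) = -16*p^5 + 4*p^4 + 18*p^3 - 34*p^2 + 30*p + 30
(5) = -12*v^3 - 3*v^2 + v - 1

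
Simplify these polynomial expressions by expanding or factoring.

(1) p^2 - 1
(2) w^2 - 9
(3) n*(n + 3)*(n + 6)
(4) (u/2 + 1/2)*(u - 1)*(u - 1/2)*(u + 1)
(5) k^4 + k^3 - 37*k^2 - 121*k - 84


(1) = (p - 1)*(p + 1)
(2) = (w - 3)*(w + 3)
(3) = n^3 + 9*n^2 + 18*n
(4) = u^4/2 + u^3/4 - 3*u^2/4 - u/4 + 1/4
(5) = (k - 7)*(k + 1)*(k + 3)*(k + 4)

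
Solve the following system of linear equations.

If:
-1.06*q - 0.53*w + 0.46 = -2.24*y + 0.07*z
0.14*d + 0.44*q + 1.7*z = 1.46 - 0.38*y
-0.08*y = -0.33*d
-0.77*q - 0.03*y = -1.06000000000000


Then:
d = 0.521928867554004 - 1.0386209906175*z
q = 0.166921230634955*z + 1.29274195148077
w = 7.38172880684789 - 18.5731970901486*z
y = 2.15295657866027 - 4.28431158629719*z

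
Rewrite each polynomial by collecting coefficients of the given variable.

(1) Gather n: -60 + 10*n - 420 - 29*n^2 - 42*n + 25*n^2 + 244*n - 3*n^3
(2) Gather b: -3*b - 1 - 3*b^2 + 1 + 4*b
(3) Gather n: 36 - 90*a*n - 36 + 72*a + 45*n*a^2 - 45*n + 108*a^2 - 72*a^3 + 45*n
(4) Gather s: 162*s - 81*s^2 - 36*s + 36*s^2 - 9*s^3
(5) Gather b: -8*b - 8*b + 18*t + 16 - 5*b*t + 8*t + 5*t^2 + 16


(1) = -3*n^3 - 4*n^2 + 212*n - 480
(2) = -3*b^2 + b
(3) = -72*a^3 + 108*a^2 + 72*a + n*(45*a^2 - 90*a)
(4) = -9*s^3 - 45*s^2 + 126*s
(5) = b*(-5*t - 16) + 5*t^2 + 26*t + 32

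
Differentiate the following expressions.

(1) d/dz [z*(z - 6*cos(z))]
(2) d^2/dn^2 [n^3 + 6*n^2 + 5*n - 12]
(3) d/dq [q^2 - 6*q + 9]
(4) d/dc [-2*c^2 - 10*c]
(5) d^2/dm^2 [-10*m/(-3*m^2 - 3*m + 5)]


(1) = 6*z*sin(z) + 2*z - 6*cos(z)
(2) = 6*n + 12
(3) = 2*q - 6
(4) = -4*c - 10
(5) = 60*(3*m*(2*m + 1)^2 - (3*m + 1)*(3*m^2 + 3*m - 5))/(3*m^2 + 3*m - 5)^3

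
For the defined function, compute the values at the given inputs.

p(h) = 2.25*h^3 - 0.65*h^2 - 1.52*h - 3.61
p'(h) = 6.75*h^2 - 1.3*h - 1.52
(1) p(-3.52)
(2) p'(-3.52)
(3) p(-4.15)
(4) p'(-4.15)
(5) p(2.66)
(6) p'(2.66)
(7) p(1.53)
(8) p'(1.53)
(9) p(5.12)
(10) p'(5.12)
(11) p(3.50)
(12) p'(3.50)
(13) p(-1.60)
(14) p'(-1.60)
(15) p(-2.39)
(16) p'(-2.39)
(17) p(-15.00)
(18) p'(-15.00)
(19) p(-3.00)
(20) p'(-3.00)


(1) = -104.45
(2) = 86.69
(3) = -169.31
(4) = 120.13
(5) = 30.10
(6) = 42.78
(7) = 0.60
(8) = 12.29
(9) = 273.56
(10) = 168.77
(11) = 79.58
(12) = 76.62
(13) = -12.06
(14) = 17.84
(15) = -34.41
(16) = 40.14
(17) = -7720.81
(18) = 1536.73
(19) = -65.65
(20) = 63.13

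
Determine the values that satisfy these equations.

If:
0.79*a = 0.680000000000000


Then:
a = 0.86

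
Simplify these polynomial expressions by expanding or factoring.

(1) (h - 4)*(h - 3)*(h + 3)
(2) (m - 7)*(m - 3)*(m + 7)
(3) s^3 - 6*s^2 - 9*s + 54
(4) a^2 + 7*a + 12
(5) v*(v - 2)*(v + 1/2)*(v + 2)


(1) = h^3 - 4*h^2 - 9*h + 36
(2) = m^3 - 3*m^2 - 49*m + 147
(3) = (s - 6)*(s - 3)*(s + 3)
(4) = (a + 3)*(a + 4)
(5) = v^4 + v^3/2 - 4*v^2 - 2*v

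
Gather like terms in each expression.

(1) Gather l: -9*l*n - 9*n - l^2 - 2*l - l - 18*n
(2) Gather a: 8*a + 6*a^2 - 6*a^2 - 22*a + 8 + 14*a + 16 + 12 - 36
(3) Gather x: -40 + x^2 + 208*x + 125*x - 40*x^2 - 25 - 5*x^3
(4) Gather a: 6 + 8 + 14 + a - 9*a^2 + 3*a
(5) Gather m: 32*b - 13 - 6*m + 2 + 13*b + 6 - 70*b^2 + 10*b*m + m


(1) = -l^2 + l*(-9*n - 3) - 27*n
(2) = 0
(3) = -5*x^3 - 39*x^2 + 333*x - 65
(4) = -9*a^2 + 4*a + 28
(5) = -70*b^2 + 45*b + m*(10*b - 5) - 5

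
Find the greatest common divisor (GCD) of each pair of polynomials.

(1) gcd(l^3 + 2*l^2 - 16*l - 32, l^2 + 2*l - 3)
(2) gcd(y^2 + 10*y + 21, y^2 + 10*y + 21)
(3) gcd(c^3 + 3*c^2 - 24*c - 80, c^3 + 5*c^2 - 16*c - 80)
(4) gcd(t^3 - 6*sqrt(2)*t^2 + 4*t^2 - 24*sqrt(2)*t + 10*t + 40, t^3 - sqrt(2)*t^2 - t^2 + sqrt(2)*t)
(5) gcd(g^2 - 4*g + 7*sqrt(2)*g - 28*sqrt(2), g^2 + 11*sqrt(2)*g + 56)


(1) = gcd((l - 4)*(l + 2)*(l + 4), (l - 1)*(l + 3)) = 1
(2) = gcd((y + 3)*(y + 7), (y + 3)*(y + 7)) = y^2 + 10*y + 21
(3) = c + 4
(4) = gcd((t + 4)*(t - 5*sqrt(2))*(t - sqrt(2)), t*(t - 1)*(t - sqrt(2))) = t - sqrt(2)
(5) = g + 7*sqrt(2)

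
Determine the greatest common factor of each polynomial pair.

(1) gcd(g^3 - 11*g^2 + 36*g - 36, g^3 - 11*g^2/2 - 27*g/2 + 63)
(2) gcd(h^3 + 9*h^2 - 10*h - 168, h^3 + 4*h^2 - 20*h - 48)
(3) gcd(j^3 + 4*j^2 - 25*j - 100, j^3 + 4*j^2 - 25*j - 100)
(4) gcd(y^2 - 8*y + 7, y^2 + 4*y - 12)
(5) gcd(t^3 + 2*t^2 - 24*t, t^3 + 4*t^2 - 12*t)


(1) = g^2 - 9*g + 18
(2) = h^2 + 2*h - 24
(3) = gcd((j - 5)*(j + 4)*(j + 5), (j - 5)*(j + 4)*(j + 5)) = j^3 + 4*j^2 - 25*j - 100
(4) = gcd((y - 7)*(y - 1), (y - 2)*(y + 6)) = 1
(5) = t^2 + 6*t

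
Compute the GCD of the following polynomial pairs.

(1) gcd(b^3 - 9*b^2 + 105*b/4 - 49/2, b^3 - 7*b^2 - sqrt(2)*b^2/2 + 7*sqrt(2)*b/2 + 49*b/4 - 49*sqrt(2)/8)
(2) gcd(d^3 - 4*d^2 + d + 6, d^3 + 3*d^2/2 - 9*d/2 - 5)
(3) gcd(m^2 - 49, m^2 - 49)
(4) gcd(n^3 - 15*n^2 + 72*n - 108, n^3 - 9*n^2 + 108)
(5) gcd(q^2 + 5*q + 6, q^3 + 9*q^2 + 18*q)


(1) = b^2 - 7*b + 49/4
(2) = gcd((d - 3)*(d - 2)*(d + 1), (d - 2)*(d + 1)*(d + 5/2)) = d^2 - d - 2
(3) = gcd((m - 7)*(m + 7), (m - 7)*(m + 7)) = m^2 - 49
(4) = n^2 - 12*n + 36
(5) = q + 3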